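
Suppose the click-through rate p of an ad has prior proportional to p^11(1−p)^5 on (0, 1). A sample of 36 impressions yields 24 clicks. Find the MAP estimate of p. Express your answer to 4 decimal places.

p̂_MAP = 0.6731

The prior density ∝ p^11(1−p)^5 is the kernel of Beta(12, 6).
Data: 24 successes in 36 trials. The binomial likelihood contributes p^24(1−p)^12, so the posterior is Beta(12+24, 6+12) = Beta(36, 18).
For Beta(a, b) with a, b > 1 the mode is (a−1)/(a+b−2) = 35/52 ≈ 0.6731.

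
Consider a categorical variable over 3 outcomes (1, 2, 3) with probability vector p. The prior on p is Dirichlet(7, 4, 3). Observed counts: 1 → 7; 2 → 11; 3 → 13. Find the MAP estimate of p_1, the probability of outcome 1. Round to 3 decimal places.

MAP estimate: 0.310

The posterior is Dirichlet(αᵢ + nᵢ) = Dirichlet(14, 15, 16).
For a Dirichlet(a₁,…,a_K) with all aᵢ > 1, the mode has j-th component (aⱼ − 1)/(Σaᵢ − K).
Here Σaᵢ = 45 and K = 3, so p_1 = (14 − 1)/(45 − 3) = 13/42 ≈ 0.310.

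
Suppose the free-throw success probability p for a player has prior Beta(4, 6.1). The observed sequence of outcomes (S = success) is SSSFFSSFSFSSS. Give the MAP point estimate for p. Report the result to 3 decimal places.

Prior: Beta(4, 6.1).
Data: 9 successes in 13 trials (from the sequence). The binomial likelihood contributes p^9(1−p)^4, so the posterior is Beta(4+9, 6.1+4) = Beta(13, 10.1).
For Beta(a, b) with a, b > 1 the mode is (a−1)/(a+b−2) = 12/21.1 ≈ 0.569.

p̂_MAP = 0.569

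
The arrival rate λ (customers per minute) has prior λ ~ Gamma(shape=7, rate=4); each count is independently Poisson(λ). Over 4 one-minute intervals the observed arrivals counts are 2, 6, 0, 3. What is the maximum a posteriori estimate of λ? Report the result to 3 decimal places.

λ̂_MAP = 2.125

Σxᵢ = 2+6+0+3 = 11, with n = 4.
Posterior ∝ λ^6e^(−4λ) · λ^11e^(−4λ) = λ^17e^(−8λ), i.e. Gamma(shape=18, rate=8).
The mode of a Gamma(a, b) with a ≥ 1 (shape–rate) is (a−1)/b = 17/8 ≈ 2.125.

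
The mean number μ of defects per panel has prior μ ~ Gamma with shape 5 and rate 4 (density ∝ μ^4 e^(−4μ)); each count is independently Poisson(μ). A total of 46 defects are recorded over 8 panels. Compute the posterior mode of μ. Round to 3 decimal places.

Σxᵢ = 46, n = 8.
Posterior ∝ μ^4e^(−4μ) · μ^46e^(−8μ) = μ^50e^(−12μ), i.e. Gamma(shape=51, rate=12).
The mode of a Gamma(a, b) with a ≥ 1 (shape–rate) is (a−1)/b = 50/12 ≈ 4.167.

μ̂_MAP = 4.167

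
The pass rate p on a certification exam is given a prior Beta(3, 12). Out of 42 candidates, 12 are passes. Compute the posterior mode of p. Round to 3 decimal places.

p̂_MAP = 0.255

Prior: Beta(3, 12).
Data: 12 successes in 42 trials. The binomial likelihood contributes p^12(1−p)^30, so the posterior is Beta(3+12, 12+30) = Beta(15, 42).
For Beta(a, b) with a, b > 1 the mode is (a−1)/(a+b−2) = 14/55 ≈ 0.255.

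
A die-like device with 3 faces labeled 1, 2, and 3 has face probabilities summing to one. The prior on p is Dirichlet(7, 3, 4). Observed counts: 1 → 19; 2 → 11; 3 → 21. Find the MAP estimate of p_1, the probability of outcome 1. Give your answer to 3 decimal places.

MAP estimate: 0.403

The posterior is Dirichlet(αᵢ + nᵢ) = Dirichlet(26, 14, 25).
For a Dirichlet(a₁,…,a_K) with all aᵢ > 1, the mode has j-th component (aⱼ − 1)/(Σaᵢ − K).
Here Σaᵢ = 65 and K = 3, so p_1 = (26 − 1)/(65 − 3) = 25/62 ≈ 0.403.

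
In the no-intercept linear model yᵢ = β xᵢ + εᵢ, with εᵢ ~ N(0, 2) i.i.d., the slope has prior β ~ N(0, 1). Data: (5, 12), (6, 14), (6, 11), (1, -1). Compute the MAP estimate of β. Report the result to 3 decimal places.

log p(β | y) = −Σ(yᵢ − βxᵢ)²/(2·2) − β²/(2·1) + const.
Setting the derivative to zero: Σxᵢ(yᵢ − βxᵢ)/2 − β/1 = 0, so β = Σxᵢyᵢ / (Σxᵢ² + σ²/τ²).
Σxᵢyᵢ = 5·12 + 6·14 + 6·11 + 1·(-1) = 209; Σxᵢ² = 98; σ²/τ² = 2.
β̂_MAP = 209 / (98 + 2) = 209/100 ≈ 2.090.

β̂_MAP = 2.090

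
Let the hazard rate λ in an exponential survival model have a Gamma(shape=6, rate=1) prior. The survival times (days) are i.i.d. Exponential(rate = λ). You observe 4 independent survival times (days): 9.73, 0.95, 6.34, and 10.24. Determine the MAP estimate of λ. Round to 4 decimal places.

λ̂_MAP = 0.3185

The Exponential(rate=λ) likelihood is ∝ λ^n e^(−λΣtᵢ). Here n = 4 and Σtᵢ = 9.73 + 0.95 + 6.34 + 10.24 = 27.26.
Posterior ∝ λ^5e^(−1λ) · λ^4e^(−27.26λ) = λ^9e^(−28.26λ), i.e. Gamma(10, 28.26).
Mode = (a−1)/b = 9/28.26 ≈ 0.3185.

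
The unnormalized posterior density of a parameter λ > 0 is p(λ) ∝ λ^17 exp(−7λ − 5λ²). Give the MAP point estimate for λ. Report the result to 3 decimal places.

ℓ'(λ) = 17/λ − 7 − 10λ. Setting this to zero and multiplying by λ: 10λ² + 7λ − 17 = 0.
λ = (−7 + √(7² + 4·10·17)) / (2·10) = (−7 + √729) / 20 = (−7 + 27)/20 = 1.
ℓ''(λ) = −17/λ² − 10 < 0, confirming a maximum.

λ̂_MAP = 1.000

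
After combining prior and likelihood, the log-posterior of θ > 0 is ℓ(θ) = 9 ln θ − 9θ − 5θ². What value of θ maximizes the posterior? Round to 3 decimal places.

θ̂_MAP = 0.600

ℓ'(θ) = 9/θ − 9 − 10θ. Setting this to zero and multiplying by θ: 10θ² + 9θ − 9 = 0.
θ = (−9 + √(9² + 4·10·9)) / (2·10) = (−9 + √441) / 20 = (−9 + 21)/20 = 3/5.
ℓ''(θ) = −9/θ² − 10 < 0, confirming a maximum.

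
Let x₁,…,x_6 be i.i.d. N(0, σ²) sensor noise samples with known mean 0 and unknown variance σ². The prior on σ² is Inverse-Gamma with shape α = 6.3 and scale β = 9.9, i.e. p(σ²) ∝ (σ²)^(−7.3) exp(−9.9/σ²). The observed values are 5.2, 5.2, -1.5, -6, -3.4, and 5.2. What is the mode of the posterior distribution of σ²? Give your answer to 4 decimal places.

σ̂²_MAP = 7.3170

Sum of squared deviations about the known mean: SS = (5.2−0)² + (5.2−0)² + (-1.5−0)² + (-6−0)² + (-3.4−0)² + (5.2−0)² = 130.93.
The Normal likelihood contributes (σ²)^(−n/2) exp(−SS/(2σ²)), so the posterior is Inverse-Gamma(α + n/2, β + SS/2) = Inverse-Gamma(9.3, 75.365).
The mode of Inverse-Gamma(a, b) is b/(a+1) = 75.365/10.3 ≈ 7.3170.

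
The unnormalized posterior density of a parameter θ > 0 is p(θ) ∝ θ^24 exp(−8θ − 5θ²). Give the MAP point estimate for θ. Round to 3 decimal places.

θ̂_MAP = 1.200

ℓ'(θ) = 24/θ − 8 − 10θ. Setting this to zero and multiplying by θ: 10θ² + 8θ − 24 = 0.
θ = (−8 + √(8² + 4·10·24)) / (2·10) = (−8 + √1024) / 20 = (−8 + 32)/20 = 6/5.
ℓ''(θ) = −24/θ² − 10 < 0, confirming a maximum.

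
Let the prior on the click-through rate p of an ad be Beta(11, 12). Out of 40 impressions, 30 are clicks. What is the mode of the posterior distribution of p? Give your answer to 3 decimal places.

Prior: Beta(11, 12).
Data: 30 successes in 40 trials. The binomial likelihood contributes p^30(1−p)^10, so the posterior is Beta(11+30, 12+10) = Beta(41, 22).
For Beta(a, b) with a, b > 1 the mode is (a−1)/(a+b−2) = 40/61 ≈ 0.656.

p̂_MAP = 0.656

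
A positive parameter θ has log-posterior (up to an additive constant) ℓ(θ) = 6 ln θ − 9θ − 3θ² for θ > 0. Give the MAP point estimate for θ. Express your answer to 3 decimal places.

ℓ'(θ) = 6/θ − 9 − 6θ. Setting this to zero and multiplying by θ: 6θ² + 9θ − 6 = 0.
θ = (−9 + √(9² + 4·6·6)) / (2·6) = (−9 + √225) / 12 = (−9 + 15)/12 = 1/2.
ℓ''(θ) = −6/θ² − 6 < 0, confirming a maximum.

θ̂_MAP = 0.500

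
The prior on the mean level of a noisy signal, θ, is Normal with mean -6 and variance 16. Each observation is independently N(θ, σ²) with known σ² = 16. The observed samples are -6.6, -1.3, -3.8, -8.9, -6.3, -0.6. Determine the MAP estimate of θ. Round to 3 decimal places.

n = 6; x̄ = ((-6.6) + (-1.3) + (-3.8) + (-8.9) + (-6.3) + (-0.6))/6 = -27.5/6 = -55/12 ≈ -4.5833.
For a Normal prior and Normal likelihood with known variance, the posterior is Normal; its mode equals its mean, the precision-weighted average.
Prior precision 1/σ₀² = 1/16 = 0.0625; data precision n/σ² = 6/16 = 0.375.
θ̂ = (0.0625·(-6) + 0.375·(-55/12)) / (0.0625 + 0.375) = (-2.09375)/0.4375 = -67/14 ≈ -4.786.

θ̂_MAP = -4.786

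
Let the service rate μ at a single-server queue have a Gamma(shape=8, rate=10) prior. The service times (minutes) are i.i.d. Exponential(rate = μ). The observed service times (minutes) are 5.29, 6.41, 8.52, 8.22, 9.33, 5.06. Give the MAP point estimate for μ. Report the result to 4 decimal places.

μ̂_MAP = 0.2461

The Exponential(rate=μ) likelihood is ∝ μ^n e^(−μΣtᵢ). Here n = 6 and Σtᵢ = 5.29 + 6.41 + 8.52 + 8.22 + 9.33 + 5.06 = 42.83.
Posterior ∝ μ^7e^(−10μ) · μ^6e^(−42.83μ) = μ^13e^(−52.83μ), i.e. Gamma(14, 52.83).
Mode = (a−1)/b = 13/52.83 ≈ 0.2461.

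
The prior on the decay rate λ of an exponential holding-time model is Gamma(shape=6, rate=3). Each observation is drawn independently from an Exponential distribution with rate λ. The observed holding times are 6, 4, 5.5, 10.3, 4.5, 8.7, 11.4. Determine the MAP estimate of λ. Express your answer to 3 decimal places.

The Exponential(rate=λ) likelihood is ∝ λ^n e^(−λΣtᵢ). Here n = 7 and Σtᵢ = 6 + 4 + 5.5 + 10.3 + 4.5 + 8.7 + 11.4 = 50.4.
Posterior ∝ λ^5e^(−3λ) · λ^7e^(−50.4λ) = λ^12e^(−53.4λ), i.e. Gamma(13, 53.4).
Mode = (a−1)/b = 12/53.4 ≈ 0.225.

λ̂_MAP = 0.225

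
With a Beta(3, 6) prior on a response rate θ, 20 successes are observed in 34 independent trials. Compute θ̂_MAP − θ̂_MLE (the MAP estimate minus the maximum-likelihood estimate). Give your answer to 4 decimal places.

Posterior is Beta(23, 20); MAP = (23−1)/(43−2) = 22/41 ≈ 0.53659.
MLE ignores the prior: θ̂_MLE = k/n = 20/34 ≈ 0.58824.
Difference = 22/41 − 20/34 = -36/697 ≈ -0.0516.

MAP − MLE = -0.0516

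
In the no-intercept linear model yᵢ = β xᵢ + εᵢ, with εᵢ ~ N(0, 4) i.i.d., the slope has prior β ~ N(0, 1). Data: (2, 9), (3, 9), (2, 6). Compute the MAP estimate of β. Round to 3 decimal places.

β̂_MAP = 2.714

log p(β | y) = −Σ(yᵢ − βxᵢ)²/(2·4) − β²/(2·1) + const.
Setting the derivative to zero: Σxᵢ(yᵢ − βxᵢ)/4 − β/1 = 0, so β = Σxᵢyᵢ / (Σxᵢ² + σ²/τ²).
Σxᵢyᵢ = 2·9 + 3·9 + 2·6 = 57; Σxᵢ² = 17; σ²/τ² = 4.
β̂_MAP = 57 / (17 + 4) = 57/21 ≈ 2.714.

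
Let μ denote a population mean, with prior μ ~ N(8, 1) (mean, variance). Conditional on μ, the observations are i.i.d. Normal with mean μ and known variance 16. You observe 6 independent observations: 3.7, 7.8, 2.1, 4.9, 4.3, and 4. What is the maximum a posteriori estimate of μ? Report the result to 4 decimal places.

n = 6; x̄ = (3.7 + 7.8 + 2.1 + 4.9 + 4.3 + 4)/6 = 26.8/6 = 67/15 ≈ 4.4667.
For a Normal prior and Normal likelihood with known variance, the posterior is Normal; its mode equals its mean, the precision-weighted average.
Prior precision 1/σ₀² = 1/1 = 1; data precision n/σ² = 6/16 = 0.375.
μ̂ = (1·8 + 0.375·(67/15)) / (1 + 0.375) = 9.675/1.375 = 387/55 ≈ 7.0364.

μ̂_MAP = 7.0364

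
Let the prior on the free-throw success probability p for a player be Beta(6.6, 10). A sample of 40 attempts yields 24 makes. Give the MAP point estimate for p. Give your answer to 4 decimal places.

Prior: Beta(6.6, 10).
Data: 24 successes in 40 trials. The binomial likelihood contributes p^24(1−p)^16, so the posterior is Beta(6.6+24, 10+16) = Beta(30.6, 26).
For Beta(a, b) with a, b > 1 the mode is (a−1)/(a+b−2) = 29.6/54.6 ≈ 0.5421.

p̂_MAP = 0.5421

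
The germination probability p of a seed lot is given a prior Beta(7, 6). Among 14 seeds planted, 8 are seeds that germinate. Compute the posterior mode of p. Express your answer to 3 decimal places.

p̂_MAP = 0.560

Prior: Beta(7, 6).
Data: 8 successes in 14 trials. The binomial likelihood contributes p^8(1−p)^6, so the posterior is Beta(7+8, 6+6) = Beta(15, 12).
For Beta(a, b) with a, b > 1 the mode is (a−1)/(a+b−2) = 14/25 ≈ 0.560.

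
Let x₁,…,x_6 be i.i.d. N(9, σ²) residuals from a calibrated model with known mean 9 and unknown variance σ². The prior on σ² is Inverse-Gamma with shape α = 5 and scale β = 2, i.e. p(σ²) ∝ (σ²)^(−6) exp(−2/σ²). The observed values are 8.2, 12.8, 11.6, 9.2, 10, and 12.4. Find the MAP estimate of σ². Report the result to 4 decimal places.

Sum of squared deviations about the known mean: SS = (8.2−9)² + (12.8−9)² + (11.6−9)² + (9.2−9)² + (10−9)² + (12.4−9)² = 34.44.
The Normal likelihood contributes (σ²)^(−n/2) exp(−SS/(2σ²)), so the posterior is Inverse-Gamma(α + n/2, β + SS/2) = Inverse-Gamma(8, 19.22).
The mode of Inverse-Gamma(a, b) is b/(a+1) = 19.22/9 ≈ 2.1356.

σ̂²_MAP = 2.1356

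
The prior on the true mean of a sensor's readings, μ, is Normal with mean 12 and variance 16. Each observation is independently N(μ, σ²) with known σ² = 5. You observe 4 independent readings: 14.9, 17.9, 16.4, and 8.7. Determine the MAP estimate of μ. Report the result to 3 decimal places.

μ̂_MAP = 14.296

n = 4; x̄ = (14.9 + 17.9 + 16.4 + 8.7)/4 = 57.9/4 = 14.475.
For a Normal prior and Normal likelihood with known variance, the posterior is Normal; its mode equals its mean, the precision-weighted average.
Prior precision 1/σ₀² = 1/16 = 0.0625; data precision n/σ² = 4/5 = 0.8.
μ̂ = (0.0625·12 + 0.8·14.475) / (0.0625 + 0.8) = 12.33/0.8625 = 1644/115 ≈ 14.296.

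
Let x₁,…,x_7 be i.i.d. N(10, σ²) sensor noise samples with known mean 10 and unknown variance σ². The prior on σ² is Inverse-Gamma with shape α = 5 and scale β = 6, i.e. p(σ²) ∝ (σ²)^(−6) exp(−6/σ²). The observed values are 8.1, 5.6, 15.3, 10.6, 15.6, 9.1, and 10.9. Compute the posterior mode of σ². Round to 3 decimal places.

σ̂²_MAP = 5.074

Sum of squared deviations about the known mean: SS = (8.1−10)² + (5.6−10)² + (15.3−10)² + (10.6−10)² + (15.6−10)² + (9.1−10)² + (10.9−10)² = 84.4.
The Normal likelihood contributes (σ²)^(−n/2) exp(−SS/(2σ²)), so the posterior is Inverse-Gamma(α + n/2, β + SS/2) = Inverse-Gamma(8.5, 48.2).
The mode of Inverse-Gamma(a, b) is b/(a+1) = 48.2/9.5 ≈ 5.074.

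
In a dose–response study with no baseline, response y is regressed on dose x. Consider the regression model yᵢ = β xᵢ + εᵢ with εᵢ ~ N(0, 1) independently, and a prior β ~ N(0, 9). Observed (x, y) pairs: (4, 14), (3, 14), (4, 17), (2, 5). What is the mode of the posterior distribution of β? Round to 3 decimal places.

β̂_MAP = 3.901

log p(β | y) = −Σ(yᵢ − βxᵢ)²/(2·1) − β²/(2·9) + const.
Setting the derivative to zero: Σxᵢ(yᵢ − βxᵢ)/1 − β/9 = 0, so β = Σxᵢyᵢ / (Σxᵢ² + σ²/τ²).
Σxᵢyᵢ = 4·14 + 3·14 + 4·17 + 2·5 = 176; Σxᵢ² = 45; σ²/τ² = 1/9.
β̂_MAP = 176 / (45 + 1/9) = 176/(406/9) = 792/203 ≈ 3.901.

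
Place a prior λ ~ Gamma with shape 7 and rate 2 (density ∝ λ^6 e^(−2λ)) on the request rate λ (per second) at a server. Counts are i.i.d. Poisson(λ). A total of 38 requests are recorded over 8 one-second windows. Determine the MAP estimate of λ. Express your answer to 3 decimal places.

Σxᵢ = 38, n = 8.
Posterior ∝ λ^6e^(−2λ) · λ^38e^(−8λ) = λ^44e^(−10λ), i.e. Gamma(shape=45, rate=10).
The mode of a Gamma(a, b) with a ≥ 1 (shape–rate) is (a−1)/b = 44/10 ≈ 4.400.

λ̂_MAP = 4.400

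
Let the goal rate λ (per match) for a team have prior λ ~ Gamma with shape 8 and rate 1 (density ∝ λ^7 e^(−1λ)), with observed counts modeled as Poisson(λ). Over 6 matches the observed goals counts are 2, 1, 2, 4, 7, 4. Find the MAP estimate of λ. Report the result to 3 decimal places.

λ̂_MAP = 3.857

Σxᵢ = 2+1+2+4+7+4 = 20, with n = 6.
Posterior ∝ λ^7e^(−1λ) · λ^20e^(−6λ) = λ^27e^(−7λ), i.e. Gamma(shape=28, rate=7).
The mode of a Gamma(a, b) with a ≥ 1 (shape–rate) is (a−1)/b = 27/7 ≈ 3.857.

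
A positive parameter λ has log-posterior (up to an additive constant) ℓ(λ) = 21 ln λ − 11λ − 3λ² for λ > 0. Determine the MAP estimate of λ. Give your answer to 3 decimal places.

ℓ'(λ) = 21/λ − 11 − 6λ. Setting this to zero and multiplying by λ: 6λ² + 11λ − 21 = 0.
λ = (−11 + √(11² + 4·6·21)) / (2·6) = (−11 + √625) / 12 = (−11 + 25)/12 = 7/6.
ℓ''(λ) = −21/λ² − 6 < 0, confirming a maximum.

λ̂_MAP = 1.167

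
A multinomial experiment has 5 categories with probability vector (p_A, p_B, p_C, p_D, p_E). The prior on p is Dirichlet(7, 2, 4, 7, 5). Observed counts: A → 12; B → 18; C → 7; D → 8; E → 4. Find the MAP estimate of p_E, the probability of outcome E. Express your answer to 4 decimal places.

The posterior is Dirichlet(αᵢ + nᵢ) = Dirichlet(19, 20, 11, 15, 9).
For a Dirichlet(a₁,…,a_K) with all aᵢ > 1, the mode has j-th component (aⱼ − 1)/(Σaᵢ − K).
Here Σaᵢ = 74 and K = 5, so p_E = (9 − 1)/(74 − 5) = 8/69 ≈ 0.1159.

MAP estimate of p_E = 0.1159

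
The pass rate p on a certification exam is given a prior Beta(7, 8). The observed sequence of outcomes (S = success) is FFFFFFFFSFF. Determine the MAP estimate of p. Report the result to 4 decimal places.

p̂_MAP = 0.2917

Prior: Beta(7, 8).
Data: 1 success in 11 trials (from the sequence). The binomial likelihood contributes p(1−p)^10, so the posterior is Beta(7+1, 8+10) = Beta(8, 18).
For Beta(a, b) with a, b > 1 the mode is (a−1)/(a+b−2) = 7/24 ≈ 0.2917.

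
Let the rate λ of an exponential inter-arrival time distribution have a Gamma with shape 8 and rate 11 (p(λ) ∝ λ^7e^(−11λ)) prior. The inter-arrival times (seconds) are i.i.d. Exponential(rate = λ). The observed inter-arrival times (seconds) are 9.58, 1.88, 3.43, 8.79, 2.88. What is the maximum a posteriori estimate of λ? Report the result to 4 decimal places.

λ̂_MAP = 0.3195

The Exponential(rate=λ) likelihood is ∝ λ^n e^(−λΣtᵢ). Here n = 5 and Σtᵢ = 9.58 + 1.88 + 3.43 + 8.79 + 2.88 = 26.56.
Posterior ∝ λ^7e^(−11λ) · λ^5e^(−26.56λ) = λ^12e^(−37.56λ), i.e. Gamma(13, 37.56).
Mode = (a−1)/b = 12/37.56 ≈ 0.3195.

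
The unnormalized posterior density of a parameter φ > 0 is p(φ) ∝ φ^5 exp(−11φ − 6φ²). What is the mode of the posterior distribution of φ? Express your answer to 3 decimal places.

φ̂_MAP = 0.333

ℓ'(φ) = 5/φ − 11 − 12φ. Setting this to zero and multiplying by φ: 12φ² + 11φ − 5 = 0.
φ = (−11 + √(11² + 4·12·5)) / (2·12) = (−11 + √361) / 24 = (−11 + 19)/24 = 1/3.
ℓ''(φ) = −5/φ² − 12 < 0, confirming a maximum.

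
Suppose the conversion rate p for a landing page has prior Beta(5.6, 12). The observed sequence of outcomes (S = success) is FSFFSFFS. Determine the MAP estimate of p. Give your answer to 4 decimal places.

Prior: Beta(5.6, 12).
Data: 3 successes in 8 trials (from the sequence). The binomial likelihood contributes p^3(1−p)^5, so the posterior is Beta(5.6+3, 12+5) = Beta(8.6, 17).
For Beta(a, b) with a, b > 1 the mode is (a−1)/(a+b−2) = 7.6/23.6 ≈ 0.3220.

p̂_MAP = 0.3220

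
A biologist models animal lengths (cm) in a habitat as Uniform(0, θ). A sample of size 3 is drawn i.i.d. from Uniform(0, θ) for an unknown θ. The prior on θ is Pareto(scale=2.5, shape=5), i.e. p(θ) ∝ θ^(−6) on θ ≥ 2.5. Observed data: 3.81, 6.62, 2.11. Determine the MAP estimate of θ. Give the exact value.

θ̂_MAP = 6.62

The Uniform(0, θ) likelihood is θ^(−n) for θ ≥ max(xᵢ), zero otherwise. Here max(xᵢ) = 6.62.
Posterior ∝ θ^(−6) · θ^(−3) = θ^(−9) on θ ≥ max(2.5, 6.62) = 6.62.
This density is strictly decreasing in θ, so the posterior mode lies at the lower boundary of the support.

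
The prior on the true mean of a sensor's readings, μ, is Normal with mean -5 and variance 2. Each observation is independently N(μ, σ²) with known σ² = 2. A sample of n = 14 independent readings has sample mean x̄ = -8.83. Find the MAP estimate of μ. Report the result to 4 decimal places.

μ̂_MAP = -8.5747

n = 14, x̄ = -8.83.
For a Normal prior and Normal likelihood with known variance, the posterior is Normal; its mode equals its mean, the precision-weighted average.
Prior precision 1/σ₀² = 1/2 = 0.5; data precision n/σ² = 14/2 = 7.
μ̂ = (0.5·(-5) + 7·(-8.83)) / (0.5 + 7) = (-64.31)/7.5 = -6431/750 ≈ -8.5747.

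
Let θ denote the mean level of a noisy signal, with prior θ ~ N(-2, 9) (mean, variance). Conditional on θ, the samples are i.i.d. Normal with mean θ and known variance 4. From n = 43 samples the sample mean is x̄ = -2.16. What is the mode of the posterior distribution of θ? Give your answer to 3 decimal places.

θ̂_MAP = -2.158

n = 43, x̄ = -2.16.
For a Normal prior and Normal likelihood with known variance, the posterior is Normal; its mode equals its mean, the precision-weighted average.
Prior precision 1/σ₀² = 1/9; data precision n/σ² = 43/4 = 10.75.
θ̂ = ((1/9)·(-2) + 10.75·(-2.16)) / (1/9 + 10.75) = (-10549/450)/(391/36) = -21098/9775 ≈ -2.158.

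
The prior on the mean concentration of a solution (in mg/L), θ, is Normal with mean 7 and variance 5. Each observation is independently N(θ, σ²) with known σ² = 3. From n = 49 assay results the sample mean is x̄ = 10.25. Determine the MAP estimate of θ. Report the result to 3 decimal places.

n = 49, x̄ = 10.25.
For a Normal prior and Normal likelihood with known variance, the posterior is Normal; its mode equals its mean, the precision-weighted average.
Prior precision 1/σ₀² = 1/5 = 0.2; data precision n/σ² = 49/3.
θ̂ = (0.2·7 + (49/3)·10.25) / (0.2 + 49/3) = (10129/60)/(248/15) = 10129/992 ≈ 10.211.

θ̂_MAP = 10.211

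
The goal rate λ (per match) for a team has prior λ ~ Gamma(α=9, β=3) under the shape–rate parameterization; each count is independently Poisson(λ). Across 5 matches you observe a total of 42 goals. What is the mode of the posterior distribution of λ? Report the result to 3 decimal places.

λ̂_MAP = 6.250

Σxᵢ = 42, n = 5.
Posterior ∝ λ^8e^(−3λ) · λ^42e^(−5λ) = λ^50e^(−8λ), i.e. Gamma(shape=51, rate=8).
The mode of a Gamma(a, b) with a ≥ 1 (shape–rate) is (a−1)/b = 50/8 ≈ 6.250.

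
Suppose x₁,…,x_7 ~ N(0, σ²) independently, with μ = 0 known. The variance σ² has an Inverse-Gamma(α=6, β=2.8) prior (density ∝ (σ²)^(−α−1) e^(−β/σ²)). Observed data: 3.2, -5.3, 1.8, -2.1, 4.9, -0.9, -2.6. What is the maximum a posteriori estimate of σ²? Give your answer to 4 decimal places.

Sum of squared deviations about the known mean: SS = (3.2−0)² + (-5.3−0)² + (1.8−0)² + (-2.1−0)² + (4.9−0)² + (-0.9−0)² + (-2.6−0)² = 77.56.
The Normal likelihood contributes (σ²)^(−n/2) exp(−SS/(2σ²)), so the posterior is Inverse-Gamma(α + n/2, β + SS/2) = Inverse-Gamma(9.5, 41.58).
The mode of Inverse-Gamma(a, b) is b/(a+1) = 41.58/10.5 ≈ 3.9600.

σ̂²_MAP = 3.9600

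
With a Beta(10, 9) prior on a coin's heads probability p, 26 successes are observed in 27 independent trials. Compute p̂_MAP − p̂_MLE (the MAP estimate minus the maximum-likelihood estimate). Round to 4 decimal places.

Posterior is Beta(36, 10); MAP = (36−1)/(46−2) = 35/44 ≈ 0.79545.
MLE ignores the prior: p̂_MLE = k/n = 26/27 ≈ 0.96296.
Difference = 35/44 − 26/27 = -199/1188 ≈ -0.1675.

MAP − MLE = -0.1675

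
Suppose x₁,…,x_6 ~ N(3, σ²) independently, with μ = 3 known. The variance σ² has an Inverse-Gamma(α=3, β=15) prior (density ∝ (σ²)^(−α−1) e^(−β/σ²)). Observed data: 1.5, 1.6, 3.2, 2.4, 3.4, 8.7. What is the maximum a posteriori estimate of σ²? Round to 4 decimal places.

Sum of squared deviations about the known mean: SS = (1.5−3)² + (1.6−3)² + (3.2−3)² + (2.4−3)² + (3.4−3)² + (8.7−3)² = 37.26.
The Normal likelihood contributes (σ²)^(−n/2) exp(−SS/(2σ²)), so the posterior is Inverse-Gamma(α + n/2, β + SS/2) = Inverse-Gamma(6, 33.63).
The mode of Inverse-Gamma(a, b) is b/(a+1) = 33.63/7 ≈ 4.8043.

σ̂²_MAP = 4.8043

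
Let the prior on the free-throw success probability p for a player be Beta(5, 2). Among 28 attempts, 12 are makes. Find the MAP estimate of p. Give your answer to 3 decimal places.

p̂_MAP = 0.485

Prior: Beta(5, 2).
Data: 12 successes in 28 trials. The binomial likelihood contributes p^12(1−p)^16, so the posterior is Beta(5+12, 2+16) = Beta(17, 18).
For Beta(a, b) with a, b > 1 the mode is (a−1)/(a+b−2) = 16/33 ≈ 0.485.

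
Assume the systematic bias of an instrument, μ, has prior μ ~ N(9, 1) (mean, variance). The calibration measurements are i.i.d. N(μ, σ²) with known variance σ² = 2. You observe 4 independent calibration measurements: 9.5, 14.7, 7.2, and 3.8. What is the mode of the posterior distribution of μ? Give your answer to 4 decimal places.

μ̂_MAP = 8.8667

n = 4; x̄ = (9.5 + 14.7 + 7.2 + 3.8)/4 = 35.2/4 = 8.8.
For a Normal prior and Normal likelihood with known variance, the posterior is Normal; its mode equals its mean, the precision-weighted average.
Prior precision 1/σ₀² = 1/1 = 1; data precision n/σ² = 4/2 = 2.
μ̂ = (1·9 + 2·8.8) / (1 + 2) = 26.6/3 = 133/15 ≈ 8.8667.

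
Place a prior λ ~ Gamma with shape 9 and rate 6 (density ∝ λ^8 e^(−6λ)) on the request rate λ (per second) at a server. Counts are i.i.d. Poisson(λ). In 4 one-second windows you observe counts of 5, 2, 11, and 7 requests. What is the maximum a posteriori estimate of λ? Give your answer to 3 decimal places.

Σxᵢ = 5+2+11+7 = 25, with n = 4.
Posterior ∝ λ^8e^(−6λ) · λ^25e^(−4λ) = λ^33e^(−10λ), i.e. Gamma(shape=34, rate=10).
The mode of a Gamma(a, b) with a ≥ 1 (shape–rate) is (a−1)/b = 33/10 ≈ 3.300.

λ̂_MAP = 3.300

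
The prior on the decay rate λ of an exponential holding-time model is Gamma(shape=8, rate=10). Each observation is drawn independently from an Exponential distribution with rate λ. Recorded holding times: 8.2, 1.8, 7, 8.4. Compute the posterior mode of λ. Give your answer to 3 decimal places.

λ̂_MAP = 0.311

The Exponential(rate=λ) likelihood is ∝ λ^n e^(−λΣtᵢ). Here n = 4 and Σtᵢ = 8.2 + 1.8 + 7 + 8.4 = 25.4.
Posterior ∝ λ^7e^(−10λ) · λ^4e^(−25.4λ) = λ^11e^(−35.4λ), i.e. Gamma(12, 35.4).
Mode = (a−1)/b = 11/35.4 ≈ 0.311.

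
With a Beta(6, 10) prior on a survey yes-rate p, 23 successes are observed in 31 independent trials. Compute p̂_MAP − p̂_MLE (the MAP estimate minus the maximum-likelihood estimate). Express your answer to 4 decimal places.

MAP − MLE = -0.1197

Posterior is Beta(29, 18); MAP = (29−1)/(47−2) = 28/45 ≈ 0.62222.
MLE ignores the prior: p̂_MLE = k/n = 23/31 ≈ 0.74194.
Difference = 28/45 − 23/31 = -167/1395 ≈ -0.1197.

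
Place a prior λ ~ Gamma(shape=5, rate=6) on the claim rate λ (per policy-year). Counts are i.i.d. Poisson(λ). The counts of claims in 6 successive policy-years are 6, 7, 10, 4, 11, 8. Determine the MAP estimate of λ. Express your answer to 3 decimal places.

Σxᵢ = 6+7+10+4+11+8 = 46, with n = 6.
Posterior ∝ λ^4e^(−6λ) · λ^46e^(−6λ) = λ^50e^(−12λ), i.e. Gamma(shape=51, rate=12).
The mode of a Gamma(a, b) with a ≥ 1 (shape–rate) is (a−1)/b = 50/12 ≈ 4.167.

λ̂_MAP = 4.167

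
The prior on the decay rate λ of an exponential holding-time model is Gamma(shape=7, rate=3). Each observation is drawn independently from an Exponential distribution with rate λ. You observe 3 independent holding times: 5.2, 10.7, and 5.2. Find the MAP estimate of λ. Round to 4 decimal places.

The Exponential(rate=λ) likelihood is ∝ λ^n e^(−λΣtᵢ). Here n = 3 and Σtᵢ = 5.2 + 10.7 + 5.2 = 21.1.
Posterior ∝ λ^6e^(−3λ) · λ^3e^(−21.1λ) = λ^9e^(−24.1λ), i.e. Gamma(10, 24.1).
Mode = (a−1)/b = 9/24.1 ≈ 0.3734.

λ̂_MAP = 0.3734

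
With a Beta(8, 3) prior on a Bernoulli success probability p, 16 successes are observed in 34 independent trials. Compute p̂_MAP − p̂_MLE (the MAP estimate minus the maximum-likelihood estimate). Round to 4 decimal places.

MAP − MLE = 0.0643

Posterior is Beta(24, 21); MAP = (24−1)/(45−2) = 23/43 ≈ 0.53488.
MLE ignores the prior: p̂_MLE = k/n = 16/34 ≈ 0.47059.
Difference = 23/43 − 16/34 = 47/731 ≈ 0.0643.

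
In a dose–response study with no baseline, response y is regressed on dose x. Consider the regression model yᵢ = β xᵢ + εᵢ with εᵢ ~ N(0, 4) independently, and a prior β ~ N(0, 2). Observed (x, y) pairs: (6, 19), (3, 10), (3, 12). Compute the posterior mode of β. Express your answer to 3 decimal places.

log p(β | y) = −Σ(yᵢ − βxᵢ)²/(2·4) − β²/(2·2) + const.
Setting the derivative to zero: Σxᵢ(yᵢ − βxᵢ)/4 − β/2 = 0, so β = Σxᵢyᵢ / (Σxᵢ² + σ²/τ²).
Σxᵢyᵢ = 6·19 + 3·10 + 3·12 = 180; Σxᵢ² = 54; σ²/τ² = 2.
β̂_MAP = 180 / (54 + 2) = 180/56 ≈ 3.214.

β̂_MAP = 3.214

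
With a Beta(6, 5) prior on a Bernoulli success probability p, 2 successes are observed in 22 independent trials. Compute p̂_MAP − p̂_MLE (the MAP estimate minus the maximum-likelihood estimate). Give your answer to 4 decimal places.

MAP − MLE = 0.1349

Posterior is Beta(8, 25); MAP = (8−1)/(33−2) = 7/31 ≈ 0.22581.
MLE ignores the prior: p̂_MLE = k/n = 2/22 ≈ 0.09091.
Difference = 7/31 − 2/22 = 46/341 ≈ 0.1349.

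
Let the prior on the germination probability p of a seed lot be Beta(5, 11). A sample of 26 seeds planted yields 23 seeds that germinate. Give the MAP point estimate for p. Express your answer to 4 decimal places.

p̂_MAP = 0.6750

Prior: Beta(5, 11).
Data: 23 successes in 26 trials. The binomial likelihood contributes p^23(1−p)^3, so the posterior is Beta(5+23, 11+3) = Beta(28, 14).
For Beta(a, b) with a, b > 1 the mode is (a−1)/(a+b−2) = 27/40 ≈ 0.6750.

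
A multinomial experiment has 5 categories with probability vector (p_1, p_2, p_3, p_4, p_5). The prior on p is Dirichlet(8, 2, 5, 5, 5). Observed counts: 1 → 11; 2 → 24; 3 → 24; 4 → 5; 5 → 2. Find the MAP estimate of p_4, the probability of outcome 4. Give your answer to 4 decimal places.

The posterior is Dirichlet(αᵢ + nᵢ) = Dirichlet(19, 26, 29, 10, 7).
For a Dirichlet(a₁,…,a_K) with all aᵢ > 1, the mode has j-th component (aⱼ − 1)/(Σaᵢ − K).
Here Σaᵢ = 91 and K = 5, so p_4 = (10 − 1)/(91 − 5) = 9/86 ≈ 0.1047.

MAP estimate: 0.1047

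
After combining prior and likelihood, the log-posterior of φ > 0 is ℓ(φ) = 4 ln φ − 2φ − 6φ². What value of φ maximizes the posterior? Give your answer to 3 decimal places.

φ̂_MAP = 0.500

ℓ'(φ) = 4/φ − 2 − 12φ. Setting this to zero and multiplying by φ: 12φ² + 2φ − 4 = 0.
φ = (−2 + √(2² + 4·12·4)) / (2·12) = (−2 + √196) / 24 = (−2 + 14)/24 = 1/2.
ℓ''(φ) = −4/φ² − 12 < 0, confirming a maximum.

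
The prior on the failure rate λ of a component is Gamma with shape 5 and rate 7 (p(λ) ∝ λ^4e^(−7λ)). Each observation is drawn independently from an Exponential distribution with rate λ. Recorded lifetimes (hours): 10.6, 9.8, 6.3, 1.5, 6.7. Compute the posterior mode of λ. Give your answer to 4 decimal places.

λ̂_MAP = 0.2148

The Exponential(rate=λ) likelihood is ∝ λ^n e^(−λΣtᵢ). Here n = 5 and Σtᵢ = 10.6 + 9.8 + 6.3 + 1.5 + 6.7 = 34.9.
Posterior ∝ λ^4e^(−7λ) · λ^5e^(−34.9λ) = λ^9e^(−41.9λ), i.e. Gamma(10, 41.9).
Mode = (a−1)/b = 9/41.9 ≈ 0.2148.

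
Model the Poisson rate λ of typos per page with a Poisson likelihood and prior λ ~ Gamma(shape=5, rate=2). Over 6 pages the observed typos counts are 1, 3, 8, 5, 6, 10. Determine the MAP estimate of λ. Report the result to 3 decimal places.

Σxᵢ = 1+3+8+5+6+10 = 33, with n = 6.
Posterior ∝ λ^4e^(−2λ) · λ^33e^(−6λ) = λ^37e^(−8λ), i.e. Gamma(shape=38, rate=8).
The mode of a Gamma(a, b) with a ≥ 1 (shape–rate) is (a−1)/b = 37/8 ≈ 4.625.

λ̂_MAP = 4.625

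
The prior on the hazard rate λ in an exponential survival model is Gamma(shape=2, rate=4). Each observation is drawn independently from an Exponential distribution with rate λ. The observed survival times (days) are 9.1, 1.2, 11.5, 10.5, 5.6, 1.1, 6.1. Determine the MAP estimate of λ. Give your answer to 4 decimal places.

λ̂_MAP = 0.1629

The Exponential(rate=λ) likelihood is ∝ λ^n e^(−λΣtᵢ). Here n = 7 and Σtᵢ = 9.1 + 1.2 + 11.5 + 10.5 + 5.6 + 1.1 + 6.1 = 45.1.
Posterior ∝ λe^(−4λ) · λ^7e^(−45.1λ) = λ^8e^(−49.1λ), i.e. Gamma(9, 49.1).
Mode = (a−1)/b = 8/49.1 ≈ 0.1629.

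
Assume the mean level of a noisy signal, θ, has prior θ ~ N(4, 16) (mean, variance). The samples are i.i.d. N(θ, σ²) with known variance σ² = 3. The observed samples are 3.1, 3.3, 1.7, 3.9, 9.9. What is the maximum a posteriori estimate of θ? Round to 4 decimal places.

θ̂_MAP = 4.3663

n = 5; x̄ = (3.1 + 3.3 + 1.7 + 3.9 + 9.9)/5 = 21.9/5 = 4.38.
For a Normal prior and Normal likelihood with known variance, the posterior is Normal; its mode equals its mean, the precision-weighted average.
Prior precision 1/σ₀² = 1/16 = 0.0625; data precision n/σ² = 5/3.
θ̂ = (0.0625·4 + (5/3)·4.38) / (0.0625 + 5/3) = 7.55/(83/48) = 1812/415 ≈ 4.3663.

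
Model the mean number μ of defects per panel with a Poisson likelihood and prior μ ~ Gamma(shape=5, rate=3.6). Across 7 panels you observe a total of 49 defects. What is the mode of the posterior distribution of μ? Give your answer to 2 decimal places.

Σxᵢ = 49, n = 7.
Posterior ∝ μ^4e^(−3.6μ) · μ^49e^(−7μ) = μ^53e^(−10.6μ), i.e. Gamma(shape=54, rate=10.6).
The mode of a Gamma(a, b) with a ≥ 1 (shape–rate) is (a−1)/b = 53/10.6 ≈ 5.00.

μ̂_MAP = 5.00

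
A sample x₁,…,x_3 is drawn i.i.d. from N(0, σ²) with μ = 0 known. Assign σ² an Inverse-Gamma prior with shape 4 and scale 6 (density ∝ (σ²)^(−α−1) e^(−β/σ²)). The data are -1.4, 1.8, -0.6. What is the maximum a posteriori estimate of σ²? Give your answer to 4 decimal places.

Sum of squared deviations about the known mean: SS = (-1.4−0)² + (1.8−0)² + (-0.6−0)² = 5.56.
The Normal likelihood contributes (σ²)^(−n/2) exp(−SS/(2σ²)), so the posterior is Inverse-Gamma(α + n/2, β + SS/2) = Inverse-Gamma(5.5, 8.78).
The mode of Inverse-Gamma(a, b) is b/(a+1) = 8.78/6.5 ≈ 1.3508.

σ̂²_MAP = 1.3508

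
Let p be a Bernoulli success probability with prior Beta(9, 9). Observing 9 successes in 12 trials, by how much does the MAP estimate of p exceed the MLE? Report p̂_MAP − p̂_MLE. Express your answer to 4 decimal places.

Posterior is Beta(18, 12); MAP = (18−1)/(30−2) = 17/28 ≈ 0.60714.
MLE ignores the prior: p̂_MLE = k/n = 9/12 ≈ 0.75000.
Difference = 17/28 − 9/12 = -1/7 ≈ -0.1429.

MAP − MLE = -0.1429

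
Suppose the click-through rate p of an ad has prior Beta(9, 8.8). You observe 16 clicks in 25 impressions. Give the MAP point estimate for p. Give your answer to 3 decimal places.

p̂_MAP = 0.588

Prior: Beta(9, 8.8).
Data: 16 successes in 25 trials. The binomial likelihood contributes p^16(1−p)^9, so the posterior is Beta(9+16, 8.8+9) = Beta(25, 17.8).
For Beta(a, b) with a, b > 1 the mode is (a−1)/(a+b−2) = 24/40.8 ≈ 0.588.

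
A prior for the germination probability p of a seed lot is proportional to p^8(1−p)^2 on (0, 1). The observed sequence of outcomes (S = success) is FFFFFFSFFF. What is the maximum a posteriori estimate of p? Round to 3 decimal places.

The prior density ∝ p^8(1−p)^2 is the kernel of Beta(9, 3).
Data: 1 success in 10 trials (from the sequence). The binomial likelihood contributes p(1−p)^9, so the posterior is Beta(9+1, 3+9) = Beta(10, 12).
For Beta(a, b) with a, b > 1 the mode is (a−1)/(a+b−2) = 9/20 ≈ 0.450.

p̂_MAP = 0.450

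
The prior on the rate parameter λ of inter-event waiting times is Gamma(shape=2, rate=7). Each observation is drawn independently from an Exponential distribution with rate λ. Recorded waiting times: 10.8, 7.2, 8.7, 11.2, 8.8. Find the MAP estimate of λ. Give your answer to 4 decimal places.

The Exponential(rate=λ) likelihood is ∝ λ^n e^(−λΣtᵢ). Here n = 5 and Σtᵢ = 10.8 + 7.2 + 8.7 + 11.2 + 8.8 = 46.7.
Posterior ∝ λe^(−7λ) · λ^5e^(−46.7λ) = λ^6e^(−53.7λ), i.e. Gamma(7, 53.7).
Mode = (a−1)/b = 6/53.7 ≈ 0.1117.

λ̂_MAP = 0.1117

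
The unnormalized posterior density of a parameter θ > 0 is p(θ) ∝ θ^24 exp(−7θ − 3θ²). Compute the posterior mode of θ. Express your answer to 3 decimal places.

θ̂_MAP = 1.500

ℓ'(θ) = 24/θ − 7 − 6θ. Setting this to zero and multiplying by θ: 6θ² + 7θ − 24 = 0.
θ = (−7 + √(7² + 4·6·24)) / (2·6) = (−7 + √625) / 12 = (−7 + 25)/12 = 3/2.
ℓ''(θ) = −24/θ² − 6 < 0, confirming a maximum.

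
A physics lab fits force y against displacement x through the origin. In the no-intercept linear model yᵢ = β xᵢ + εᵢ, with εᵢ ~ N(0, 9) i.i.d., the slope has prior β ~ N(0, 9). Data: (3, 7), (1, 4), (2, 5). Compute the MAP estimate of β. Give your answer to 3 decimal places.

log p(β | y) = −Σ(yᵢ − βxᵢ)²/(2·9) − β²/(2·9) + const.
Setting the derivative to zero: Σxᵢ(yᵢ − βxᵢ)/9 − β/9 = 0, so β = Σxᵢyᵢ / (Σxᵢ² + σ²/τ²).
Σxᵢyᵢ = 3·7 + 1·4 + 2·5 = 35; Σxᵢ² = 14; σ²/τ² = 1.
β̂_MAP = 35 / (14 + 1) = 35/15 ≈ 2.333.

β̂_MAP = 2.333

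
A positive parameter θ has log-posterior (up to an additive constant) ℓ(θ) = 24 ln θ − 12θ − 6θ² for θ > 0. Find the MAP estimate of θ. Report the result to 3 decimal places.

ℓ'(θ) = 24/θ − 12 − 12θ. Setting this to zero and multiplying by θ: 12θ² + 12θ − 24 = 0.
θ = (−12 + √(12² + 4·12·24)) / (2·12) = (−12 + √1296) / 24 = (−12 + 36)/24 = 1.
ℓ''(θ) = −24/θ² − 12 < 0, confirming a maximum.

θ̂_MAP = 1.000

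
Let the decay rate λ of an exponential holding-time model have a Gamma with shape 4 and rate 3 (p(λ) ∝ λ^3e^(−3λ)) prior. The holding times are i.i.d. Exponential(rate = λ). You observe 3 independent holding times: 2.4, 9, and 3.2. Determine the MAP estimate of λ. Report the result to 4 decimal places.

λ̂_MAP = 0.3409

The Exponential(rate=λ) likelihood is ∝ λ^n e^(−λΣtᵢ). Here n = 3 and Σtᵢ = 2.4 + 9 + 3.2 = 14.6.
Posterior ∝ λ^3e^(−3λ) · λ^3e^(−14.6λ) = λ^6e^(−17.6λ), i.e. Gamma(7, 17.6).
Mode = (a−1)/b = 6/17.6 ≈ 0.3409.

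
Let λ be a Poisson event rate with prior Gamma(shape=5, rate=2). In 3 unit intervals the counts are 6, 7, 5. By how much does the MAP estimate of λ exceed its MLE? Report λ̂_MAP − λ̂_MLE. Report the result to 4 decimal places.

Σxᵢ = 18. Posterior is Gamma(23, 5); MAP = (23−1)/5 = 22/5 ≈ 4.40000.
MLE = x̄ = 18/3 ≈ 6.00000.
Difference = 22/5 − 18/3 = -8/5 ≈ -1.6000.

MAP − MLE = -1.6000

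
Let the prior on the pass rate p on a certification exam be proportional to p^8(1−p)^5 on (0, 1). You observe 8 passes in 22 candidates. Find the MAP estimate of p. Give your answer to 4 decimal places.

p̂_MAP = 0.4571

The prior density ∝ p^8(1−p)^5 is the kernel of Beta(9, 6).
Data: 8 successes in 22 trials. The binomial likelihood contributes p^8(1−p)^14, so the posterior is Beta(9+8, 6+14) = Beta(17, 20).
For Beta(a, b) with a, b > 1 the mode is (a−1)/(a+b−2) = 16/35 ≈ 0.4571.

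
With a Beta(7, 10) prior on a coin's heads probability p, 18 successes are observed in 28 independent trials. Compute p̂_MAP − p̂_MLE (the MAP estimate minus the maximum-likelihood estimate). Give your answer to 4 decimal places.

MAP − MLE = -0.0847

Posterior is Beta(25, 20); MAP = (25−1)/(45−2) = 24/43 ≈ 0.55814.
MLE ignores the prior: p̂_MLE = k/n = 18/28 ≈ 0.64286.
Difference = 24/43 − 18/28 = -51/602 ≈ -0.0847.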